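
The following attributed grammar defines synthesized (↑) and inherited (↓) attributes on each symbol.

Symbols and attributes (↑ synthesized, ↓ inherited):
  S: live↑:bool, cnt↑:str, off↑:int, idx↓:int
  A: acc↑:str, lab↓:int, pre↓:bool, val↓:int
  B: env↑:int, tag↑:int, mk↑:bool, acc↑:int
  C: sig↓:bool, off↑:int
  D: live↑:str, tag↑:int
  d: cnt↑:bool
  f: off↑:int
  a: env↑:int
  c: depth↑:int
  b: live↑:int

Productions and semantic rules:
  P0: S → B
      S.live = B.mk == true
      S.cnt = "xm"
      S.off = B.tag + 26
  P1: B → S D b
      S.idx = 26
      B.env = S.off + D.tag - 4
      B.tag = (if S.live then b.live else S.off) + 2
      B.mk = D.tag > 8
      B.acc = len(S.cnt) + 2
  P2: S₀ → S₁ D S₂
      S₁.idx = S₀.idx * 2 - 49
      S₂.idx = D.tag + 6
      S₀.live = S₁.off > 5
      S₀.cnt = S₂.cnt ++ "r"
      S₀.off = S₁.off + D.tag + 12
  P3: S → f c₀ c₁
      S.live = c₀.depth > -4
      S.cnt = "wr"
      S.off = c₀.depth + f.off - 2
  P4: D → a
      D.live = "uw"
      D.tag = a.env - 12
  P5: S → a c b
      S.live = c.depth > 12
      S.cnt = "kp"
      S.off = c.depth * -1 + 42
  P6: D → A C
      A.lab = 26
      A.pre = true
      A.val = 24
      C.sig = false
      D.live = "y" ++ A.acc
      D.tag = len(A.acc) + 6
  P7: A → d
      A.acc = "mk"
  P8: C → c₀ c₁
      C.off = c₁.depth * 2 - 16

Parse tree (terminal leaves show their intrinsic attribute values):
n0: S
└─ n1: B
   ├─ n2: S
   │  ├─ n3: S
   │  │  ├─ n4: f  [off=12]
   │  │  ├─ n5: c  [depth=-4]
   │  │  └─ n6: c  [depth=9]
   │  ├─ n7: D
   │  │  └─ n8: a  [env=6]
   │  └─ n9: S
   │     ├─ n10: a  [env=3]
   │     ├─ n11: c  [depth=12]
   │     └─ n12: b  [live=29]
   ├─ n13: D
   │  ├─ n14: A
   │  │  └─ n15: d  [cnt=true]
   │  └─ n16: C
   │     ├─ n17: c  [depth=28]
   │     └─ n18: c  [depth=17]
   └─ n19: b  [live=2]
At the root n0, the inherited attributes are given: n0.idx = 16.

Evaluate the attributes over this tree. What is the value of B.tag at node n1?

4

1. n0.idx = 16  [given at root]
2. n2.idx = 26  [26]
3. n3.idx = 3  [S₀.idx * 2 - 49]
4. n4.off = 12  [terminal]
5. n5.depth = -4  [terminal]
6. n6.depth = 9  [terminal]
7. n3.live = false  [c₀.depth > -4]
8. n3.cnt = "wr"  ["wr"]
9. n3.off = 6  [c₀.depth + f.off - 2]
10. n8.env = 6  [terminal]
11. n7.live = "uw"  ["uw"]
12. n7.tag = -6  [a.env - 12]
13. n9.idx = 0  [D.tag + 6]
14. n10.env = 3  [terminal]
15. n11.depth = 12  [terminal]
16. n12.live = 29  [terminal]
17. n9.live = false  [c.depth > 12]
18. n9.cnt = "kp"  ["kp"]
19. n9.off = 30  [c.depth * -1 + 42]
20. n2.live = true  [S₁.off > 5]
21. n2.cnt = "kpr"  [S₂.cnt ++ "r"]
22. n2.off = 12  [S₁.off + D.tag + 12]
23. n14.lab = 26  [26]
24. n14.pre = true  [true]
25. n14.val = 24  [24]
26. n15.cnt = true  [terminal]
27. n14.acc = "mk"  ["mk"]
28. n16.sig = false  [false]
29. n17.depth = 28  [terminal]
30. n18.depth = 17  [terminal]
31. n16.off = 18  [c₁.depth * 2 - 16]
32. n13.live = "ymk"  ["y" ++ A.acc]
33. n13.tag = 8  [len(A.acc) + 6]
34. n19.live = 2  [terminal]
35. n1.env = 16  [S.off + D.tag - 4]
36. n1.tag = 4  [(if S.live then b.live else S.off) + 2]
37. n1.mk = false  [D.tag > 8]
38. n1.acc = 5  [len(S.cnt) + 2]
39. n0.live = false  [B.mk == true]
40. n0.cnt = "xm"  ["xm"]
41. n0.off = 30  [B.tag + 26]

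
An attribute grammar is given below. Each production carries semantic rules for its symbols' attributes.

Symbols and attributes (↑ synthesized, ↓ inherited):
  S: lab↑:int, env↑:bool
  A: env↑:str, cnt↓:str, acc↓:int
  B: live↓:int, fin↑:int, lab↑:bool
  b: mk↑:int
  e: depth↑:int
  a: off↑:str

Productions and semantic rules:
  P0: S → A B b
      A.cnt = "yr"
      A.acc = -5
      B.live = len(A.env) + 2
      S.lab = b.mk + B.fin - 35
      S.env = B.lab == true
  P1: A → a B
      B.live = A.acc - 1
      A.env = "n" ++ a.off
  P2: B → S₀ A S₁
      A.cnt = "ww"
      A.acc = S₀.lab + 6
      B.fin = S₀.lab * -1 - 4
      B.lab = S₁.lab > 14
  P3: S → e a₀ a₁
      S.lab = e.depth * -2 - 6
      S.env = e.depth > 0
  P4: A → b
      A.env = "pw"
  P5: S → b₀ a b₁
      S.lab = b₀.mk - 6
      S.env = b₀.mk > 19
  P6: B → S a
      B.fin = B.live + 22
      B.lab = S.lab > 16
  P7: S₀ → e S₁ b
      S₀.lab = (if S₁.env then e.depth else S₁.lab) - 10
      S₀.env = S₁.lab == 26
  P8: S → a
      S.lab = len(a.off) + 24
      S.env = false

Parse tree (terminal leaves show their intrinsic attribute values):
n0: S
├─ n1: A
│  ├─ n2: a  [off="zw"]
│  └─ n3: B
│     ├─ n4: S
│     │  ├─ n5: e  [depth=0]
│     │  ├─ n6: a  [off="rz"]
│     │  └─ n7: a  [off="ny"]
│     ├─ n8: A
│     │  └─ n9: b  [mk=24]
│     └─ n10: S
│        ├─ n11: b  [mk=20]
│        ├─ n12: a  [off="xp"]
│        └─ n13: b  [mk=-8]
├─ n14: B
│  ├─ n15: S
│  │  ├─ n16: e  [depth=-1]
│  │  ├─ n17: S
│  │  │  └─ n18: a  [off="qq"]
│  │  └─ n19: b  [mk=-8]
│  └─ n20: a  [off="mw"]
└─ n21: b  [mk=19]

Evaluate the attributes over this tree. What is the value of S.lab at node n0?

1. n1.cnt = "yr"  ["yr"]
2. n1.acc = -5  [-5]
3. n2.off = "zw"  [terminal]
4. n3.live = -6  [A.acc - 1]
5. n5.depth = 0  [terminal]
6. n6.off = "rz"  [terminal]
7. n7.off = "ny"  [terminal]
8. n4.lab = -6  [e.depth * -2 - 6]
9. n4.env = false  [e.depth > 0]
10. n8.cnt = "ww"  ["ww"]
11. n8.acc = 0  [S₀.lab + 6]
12. n9.mk = 24  [terminal]
13. n8.env = "pw"  ["pw"]
14. n11.mk = 20  [terminal]
15. n12.off = "xp"  [terminal]
16. n13.mk = -8  [terminal]
17. n10.lab = 14  [b₀.mk - 6]
18. n10.env = true  [b₀.mk > 19]
19. n3.fin = 2  [S₀.lab * -1 - 4]
20. n3.lab = false  [S₁.lab > 14]
21. n1.env = "nzw"  ["n" ++ a.off]
22. n14.live = 5  [len(A.env) + 2]
23. n16.depth = -1  [terminal]
24. n18.off = "qq"  [terminal]
25. n17.lab = 26  [len(a.off) + 24]
26. n17.env = false  [false]
27. n19.mk = -8  [terminal]
28. n15.lab = 16  [(if S₁.env then e.depth else S₁.lab) - 10]
29. n15.env = true  [S₁.lab == 26]
30. n20.off = "mw"  [terminal]
31. n14.fin = 27  [B.live + 22]
32. n14.lab = false  [S.lab > 16]
33. n21.mk = 19  [terminal]
34. n0.lab = 11  [b.mk + B.fin - 35]
35. n0.env = false  [B.lab == true]

11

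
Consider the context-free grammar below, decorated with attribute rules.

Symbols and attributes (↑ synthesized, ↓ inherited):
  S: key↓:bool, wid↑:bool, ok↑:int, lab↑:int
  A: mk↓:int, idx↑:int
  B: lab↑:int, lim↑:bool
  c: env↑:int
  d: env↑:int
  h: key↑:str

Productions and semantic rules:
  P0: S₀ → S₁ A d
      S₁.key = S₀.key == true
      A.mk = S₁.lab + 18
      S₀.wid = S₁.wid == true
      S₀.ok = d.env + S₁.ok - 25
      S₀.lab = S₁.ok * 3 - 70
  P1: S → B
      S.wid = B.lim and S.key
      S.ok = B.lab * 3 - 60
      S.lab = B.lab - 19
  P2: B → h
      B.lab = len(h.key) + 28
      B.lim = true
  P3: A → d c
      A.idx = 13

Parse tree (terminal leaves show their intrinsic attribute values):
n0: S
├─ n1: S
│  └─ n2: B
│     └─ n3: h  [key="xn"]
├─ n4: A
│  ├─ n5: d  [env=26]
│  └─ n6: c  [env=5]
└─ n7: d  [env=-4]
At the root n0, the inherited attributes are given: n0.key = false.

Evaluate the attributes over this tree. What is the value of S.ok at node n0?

1

1. n0.key = false  [given at root]
2. n1.key = false  [S₀.key == true]
3. n3.key = "xn"  [terminal]
4. n2.lab = 30  [len(h.key) + 28]
5. n2.lim = true  [true]
6. n1.wid = false  [B.lim and S.key]
7. n1.ok = 30  [B.lab * 3 - 60]
8. n1.lab = 11  [B.lab - 19]
9. n4.mk = 29  [S₁.lab + 18]
10. n5.env = 26  [terminal]
11. n6.env = 5  [terminal]
12. n4.idx = 13  [13]
13. n7.env = -4  [terminal]
14. n0.wid = false  [S₁.wid == true]
15. n0.ok = 1  [d.env + S₁.ok - 25]
16. n0.lab = 20  [S₁.ok * 3 - 70]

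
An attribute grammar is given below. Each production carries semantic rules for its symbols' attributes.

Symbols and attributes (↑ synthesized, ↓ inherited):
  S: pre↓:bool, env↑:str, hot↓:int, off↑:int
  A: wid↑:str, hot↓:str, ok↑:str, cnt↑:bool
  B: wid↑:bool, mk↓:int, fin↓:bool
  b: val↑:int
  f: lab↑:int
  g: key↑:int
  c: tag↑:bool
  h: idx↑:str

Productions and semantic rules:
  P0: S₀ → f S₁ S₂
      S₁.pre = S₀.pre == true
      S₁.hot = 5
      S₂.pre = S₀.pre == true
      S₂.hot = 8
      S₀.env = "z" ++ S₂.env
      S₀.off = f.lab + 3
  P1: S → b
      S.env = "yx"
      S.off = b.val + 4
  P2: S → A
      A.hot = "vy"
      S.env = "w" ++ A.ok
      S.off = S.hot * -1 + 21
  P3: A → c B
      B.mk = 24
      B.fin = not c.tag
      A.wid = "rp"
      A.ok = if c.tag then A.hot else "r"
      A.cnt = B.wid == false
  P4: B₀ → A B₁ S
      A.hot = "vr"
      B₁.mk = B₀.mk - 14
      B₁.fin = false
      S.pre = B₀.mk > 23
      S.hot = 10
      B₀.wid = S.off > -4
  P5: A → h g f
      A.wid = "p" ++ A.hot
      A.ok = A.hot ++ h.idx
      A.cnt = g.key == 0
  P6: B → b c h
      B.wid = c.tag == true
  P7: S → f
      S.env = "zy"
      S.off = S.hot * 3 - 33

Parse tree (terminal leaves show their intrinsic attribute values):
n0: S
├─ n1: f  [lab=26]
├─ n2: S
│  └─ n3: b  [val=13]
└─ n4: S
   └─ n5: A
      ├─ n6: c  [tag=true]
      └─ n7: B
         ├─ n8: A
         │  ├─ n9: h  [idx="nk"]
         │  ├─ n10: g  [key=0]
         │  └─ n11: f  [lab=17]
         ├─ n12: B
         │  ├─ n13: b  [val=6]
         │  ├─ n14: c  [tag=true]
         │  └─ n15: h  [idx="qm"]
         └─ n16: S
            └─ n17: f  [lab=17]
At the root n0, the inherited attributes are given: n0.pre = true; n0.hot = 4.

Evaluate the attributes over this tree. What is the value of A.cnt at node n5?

1. n0.pre = true  [given at root]
2. n0.hot = 4  [given at root]
3. n1.lab = 26  [terminal]
4. n2.pre = true  [S₀.pre == true]
5. n2.hot = 5  [5]
6. n3.val = 13  [terminal]
7. n2.env = "yx"  ["yx"]
8. n2.off = 17  [b.val + 4]
9. n4.pre = true  [S₀.pre == true]
10. n4.hot = 8  [8]
11. n5.hot = "vy"  ["vy"]
12. n6.tag = true  [terminal]
13. n7.mk = 24  [24]
14. n7.fin = false  [not c.tag]
15. n8.hot = "vr"  ["vr"]
16. n9.idx = "nk"  [terminal]
17. n10.key = 0  [terminal]
18. n11.lab = 17  [terminal]
19. n8.wid = "pvr"  ["p" ++ A.hot]
20. n8.ok = "vrnk"  [A.hot ++ h.idx]
21. n8.cnt = true  [g.key == 0]
22. n12.mk = 10  [B₀.mk - 14]
23. n12.fin = false  [false]
24. n13.val = 6  [terminal]
25. n14.tag = true  [terminal]
26. n15.idx = "qm"  [terminal]
27. n12.wid = true  [c.tag == true]
28. n16.pre = true  [B₀.mk > 23]
29. n16.hot = 10  [10]
30. n17.lab = 17  [terminal]
31. n16.env = "zy"  ["zy"]
32. n16.off = -3  [S.hot * 3 - 33]
33. n7.wid = true  [S.off > -4]
34. n5.wid = "rp"  ["rp"]
35. n5.ok = "vy"  [if c.tag then A.hot else "r"]
36. n5.cnt = false  [B.wid == false]
37. n4.env = "wvy"  ["w" ++ A.ok]
38. n4.off = 13  [S.hot * -1 + 21]
39. n0.env = "zwvy"  ["z" ++ S₂.env]
40. n0.off = 29  [f.lab + 3]

false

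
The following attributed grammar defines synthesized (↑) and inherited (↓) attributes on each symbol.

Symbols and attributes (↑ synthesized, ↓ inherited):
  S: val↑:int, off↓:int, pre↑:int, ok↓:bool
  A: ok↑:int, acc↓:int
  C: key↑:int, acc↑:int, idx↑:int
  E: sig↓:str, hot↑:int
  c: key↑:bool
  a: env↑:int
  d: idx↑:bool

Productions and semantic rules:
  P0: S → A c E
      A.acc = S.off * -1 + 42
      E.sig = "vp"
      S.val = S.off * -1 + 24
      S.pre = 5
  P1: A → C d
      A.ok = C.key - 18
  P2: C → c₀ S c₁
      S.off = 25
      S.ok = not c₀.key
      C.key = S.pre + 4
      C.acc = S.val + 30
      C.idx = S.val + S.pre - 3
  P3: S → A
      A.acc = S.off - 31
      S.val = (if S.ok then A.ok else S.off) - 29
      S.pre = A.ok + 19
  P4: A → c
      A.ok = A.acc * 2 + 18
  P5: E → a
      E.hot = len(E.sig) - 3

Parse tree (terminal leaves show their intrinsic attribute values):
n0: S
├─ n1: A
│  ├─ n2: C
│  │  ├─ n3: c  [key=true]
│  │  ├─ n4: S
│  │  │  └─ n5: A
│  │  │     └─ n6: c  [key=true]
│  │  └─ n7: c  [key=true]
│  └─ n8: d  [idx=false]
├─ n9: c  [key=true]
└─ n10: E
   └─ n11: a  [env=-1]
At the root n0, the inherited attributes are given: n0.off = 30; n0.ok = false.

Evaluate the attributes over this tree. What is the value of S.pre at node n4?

1. n0.off = 30  [given at root]
2. n0.ok = false  [given at root]
3. n1.acc = 12  [S.off * -1 + 42]
4. n3.key = true  [terminal]
5. n4.off = 25  [25]
6. n4.ok = false  [not c₀.key]
7. n5.acc = -6  [S.off - 31]
8. n6.key = true  [terminal]
9. n5.ok = 6  [A.acc * 2 + 18]
10. n4.val = -4  [(if S.ok then A.ok else S.off) - 29]
11. n4.pre = 25  [A.ok + 19]
12. n7.key = true  [terminal]
13. n2.key = 29  [S.pre + 4]
14. n2.acc = 26  [S.val + 30]
15. n2.idx = 18  [S.val + S.pre - 3]
16. n8.idx = false  [terminal]
17. n1.ok = 11  [C.key - 18]
18. n9.key = true  [terminal]
19. n10.sig = "vp"  ["vp"]
20. n11.env = -1  [terminal]
21. n10.hot = -1  [len(E.sig) - 3]
22. n0.val = -6  [S.off * -1 + 24]
23. n0.pre = 5  [5]

25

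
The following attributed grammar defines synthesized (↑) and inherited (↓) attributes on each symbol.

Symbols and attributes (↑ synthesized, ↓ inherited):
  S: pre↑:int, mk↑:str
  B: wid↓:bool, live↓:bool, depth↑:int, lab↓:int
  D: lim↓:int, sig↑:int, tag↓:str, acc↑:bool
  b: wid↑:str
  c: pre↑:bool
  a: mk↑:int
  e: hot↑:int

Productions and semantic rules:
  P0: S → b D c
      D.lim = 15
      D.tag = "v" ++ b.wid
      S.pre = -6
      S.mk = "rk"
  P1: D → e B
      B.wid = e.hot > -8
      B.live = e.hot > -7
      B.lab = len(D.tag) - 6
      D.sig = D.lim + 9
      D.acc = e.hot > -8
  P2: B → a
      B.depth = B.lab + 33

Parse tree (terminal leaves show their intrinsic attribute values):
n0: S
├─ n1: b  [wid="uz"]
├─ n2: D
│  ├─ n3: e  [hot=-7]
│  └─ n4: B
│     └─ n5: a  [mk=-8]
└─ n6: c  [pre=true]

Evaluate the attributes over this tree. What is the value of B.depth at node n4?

1. n1.wid = "uz"  [terminal]
2. n2.lim = 15  [15]
3. n2.tag = "vuz"  ["v" ++ b.wid]
4. n3.hot = -7  [terminal]
5. n4.wid = true  [e.hot > -8]
6. n4.live = false  [e.hot > -7]
7. n4.lab = -3  [len(D.tag) - 6]
8. n5.mk = -8  [terminal]
9. n4.depth = 30  [B.lab + 33]
10. n2.sig = 24  [D.lim + 9]
11. n2.acc = true  [e.hot > -8]
12. n6.pre = true  [terminal]
13. n0.pre = -6  [-6]
14. n0.mk = "rk"  ["rk"]

30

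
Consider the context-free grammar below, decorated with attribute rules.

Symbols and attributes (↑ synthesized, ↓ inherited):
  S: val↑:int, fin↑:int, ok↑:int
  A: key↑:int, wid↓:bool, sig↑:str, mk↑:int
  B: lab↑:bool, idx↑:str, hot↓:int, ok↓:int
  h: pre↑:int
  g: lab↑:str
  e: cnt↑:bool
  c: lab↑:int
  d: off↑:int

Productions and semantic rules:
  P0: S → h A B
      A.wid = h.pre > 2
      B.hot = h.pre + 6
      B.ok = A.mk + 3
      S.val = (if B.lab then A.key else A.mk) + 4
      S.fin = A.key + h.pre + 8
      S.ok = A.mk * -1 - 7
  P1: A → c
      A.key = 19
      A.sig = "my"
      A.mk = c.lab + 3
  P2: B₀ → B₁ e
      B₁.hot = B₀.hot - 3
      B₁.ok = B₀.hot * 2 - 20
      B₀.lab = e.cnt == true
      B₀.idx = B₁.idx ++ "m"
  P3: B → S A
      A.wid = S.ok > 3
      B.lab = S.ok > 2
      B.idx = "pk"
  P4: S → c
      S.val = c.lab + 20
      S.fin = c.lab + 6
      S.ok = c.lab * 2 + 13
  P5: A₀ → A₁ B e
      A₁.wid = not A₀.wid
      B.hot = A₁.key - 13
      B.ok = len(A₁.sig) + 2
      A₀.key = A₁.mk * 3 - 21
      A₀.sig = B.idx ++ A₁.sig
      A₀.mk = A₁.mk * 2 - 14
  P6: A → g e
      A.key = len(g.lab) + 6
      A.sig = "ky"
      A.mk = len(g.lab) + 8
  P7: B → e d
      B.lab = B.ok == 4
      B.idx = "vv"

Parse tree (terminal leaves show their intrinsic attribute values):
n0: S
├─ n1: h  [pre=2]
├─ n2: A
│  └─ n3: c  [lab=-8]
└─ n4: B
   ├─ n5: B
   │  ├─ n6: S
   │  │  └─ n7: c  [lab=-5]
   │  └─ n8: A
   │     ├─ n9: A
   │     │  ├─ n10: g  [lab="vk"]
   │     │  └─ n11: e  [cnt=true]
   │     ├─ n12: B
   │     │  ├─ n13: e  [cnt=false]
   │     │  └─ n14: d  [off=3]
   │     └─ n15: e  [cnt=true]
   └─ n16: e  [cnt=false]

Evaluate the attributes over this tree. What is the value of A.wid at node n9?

1. n1.pre = 2  [terminal]
2. n2.wid = false  [h.pre > 2]
3. n3.lab = -8  [terminal]
4. n2.key = 19  [19]
5. n2.sig = "my"  ["my"]
6. n2.mk = -5  [c.lab + 3]
7. n4.hot = 8  [h.pre + 6]
8. n4.ok = -2  [A.mk + 3]
9. n5.hot = 5  [B₀.hot - 3]
10. n5.ok = -4  [B₀.hot * 2 - 20]
11. n7.lab = -5  [terminal]
12. n6.val = 15  [c.lab + 20]
13. n6.fin = 1  [c.lab + 6]
14. n6.ok = 3  [c.lab * 2 + 13]
15. n8.wid = false  [S.ok > 3]
16. n9.wid = true  [not A₀.wid]
17. n10.lab = "vk"  [terminal]
18. n11.cnt = true  [terminal]
19. n9.key = 8  [len(g.lab) + 6]
20. n9.sig = "ky"  ["ky"]
21. n9.mk = 10  [len(g.lab) + 8]
22. n12.hot = -5  [A₁.key - 13]
23. n12.ok = 4  [len(A₁.sig) + 2]
24. n13.cnt = false  [terminal]
25. n14.off = 3  [terminal]
26. n12.lab = true  [B.ok == 4]
27. n12.idx = "vv"  ["vv"]
28. n15.cnt = true  [terminal]
29. n8.key = 9  [A₁.mk * 3 - 21]
30. n8.sig = "vvky"  [B.idx ++ A₁.sig]
31. n8.mk = 6  [A₁.mk * 2 - 14]
32. n5.lab = true  [S.ok > 2]
33. n5.idx = "pk"  ["pk"]
34. n16.cnt = false  [terminal]
35. n4.lab = false  [e.cnt == true]
36. n4.idx = "pkm"  [B₁.idx ++ "m"]
37. n0.val = -1  [(if B.lab then A.key else A.mk) + 4]
38. n0.fin = 29  [A.key + h.pre + 8]
39. n0.ok = -2  [A.mk * -1 - 7]

true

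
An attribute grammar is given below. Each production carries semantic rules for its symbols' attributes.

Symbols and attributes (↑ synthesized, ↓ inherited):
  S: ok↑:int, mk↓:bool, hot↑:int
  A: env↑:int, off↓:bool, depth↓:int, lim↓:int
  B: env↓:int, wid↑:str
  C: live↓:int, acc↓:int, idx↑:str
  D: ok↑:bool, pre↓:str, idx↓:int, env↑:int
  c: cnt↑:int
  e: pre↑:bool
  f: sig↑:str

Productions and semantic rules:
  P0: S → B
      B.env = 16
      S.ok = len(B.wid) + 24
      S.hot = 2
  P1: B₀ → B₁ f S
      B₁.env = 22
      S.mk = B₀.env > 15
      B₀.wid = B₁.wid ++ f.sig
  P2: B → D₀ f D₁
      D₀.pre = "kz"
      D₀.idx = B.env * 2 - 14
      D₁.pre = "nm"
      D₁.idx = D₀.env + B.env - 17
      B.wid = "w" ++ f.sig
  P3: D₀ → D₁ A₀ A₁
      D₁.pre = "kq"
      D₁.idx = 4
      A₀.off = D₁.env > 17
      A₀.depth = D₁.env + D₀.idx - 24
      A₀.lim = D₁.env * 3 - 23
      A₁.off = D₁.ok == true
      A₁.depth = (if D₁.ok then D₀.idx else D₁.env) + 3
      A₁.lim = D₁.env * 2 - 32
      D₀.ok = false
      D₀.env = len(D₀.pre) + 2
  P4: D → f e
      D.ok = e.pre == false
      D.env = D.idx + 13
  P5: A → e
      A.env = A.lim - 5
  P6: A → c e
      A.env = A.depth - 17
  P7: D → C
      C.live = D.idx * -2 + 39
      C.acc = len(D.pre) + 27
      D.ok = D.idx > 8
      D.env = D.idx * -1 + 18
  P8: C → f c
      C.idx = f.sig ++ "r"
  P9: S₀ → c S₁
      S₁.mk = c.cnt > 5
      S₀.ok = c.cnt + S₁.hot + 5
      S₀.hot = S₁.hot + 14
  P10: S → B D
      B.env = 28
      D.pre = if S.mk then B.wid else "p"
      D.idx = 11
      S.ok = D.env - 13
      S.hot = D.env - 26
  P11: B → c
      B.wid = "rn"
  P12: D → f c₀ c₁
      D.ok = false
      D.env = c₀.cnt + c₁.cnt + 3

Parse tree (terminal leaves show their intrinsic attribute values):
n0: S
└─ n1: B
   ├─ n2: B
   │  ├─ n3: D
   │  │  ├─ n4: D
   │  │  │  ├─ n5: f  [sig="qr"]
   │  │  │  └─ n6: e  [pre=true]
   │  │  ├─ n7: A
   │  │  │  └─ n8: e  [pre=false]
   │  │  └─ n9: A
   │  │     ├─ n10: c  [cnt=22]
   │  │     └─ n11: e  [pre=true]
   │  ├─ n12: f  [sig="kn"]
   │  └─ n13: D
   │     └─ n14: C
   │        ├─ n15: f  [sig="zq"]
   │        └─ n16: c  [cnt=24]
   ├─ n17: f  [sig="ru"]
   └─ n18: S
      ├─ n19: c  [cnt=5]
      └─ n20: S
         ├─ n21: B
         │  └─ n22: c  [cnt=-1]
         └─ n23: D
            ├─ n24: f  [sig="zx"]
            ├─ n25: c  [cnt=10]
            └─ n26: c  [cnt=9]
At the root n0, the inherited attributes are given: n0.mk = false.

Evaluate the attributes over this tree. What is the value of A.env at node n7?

1. n0.mk = false  [given at root]
2. n1.env = 16  [16]
3. n2.env = 22  [22]
4. n3.pre = "kz"  ["kz"]
5. n3.idx = 30  [B.env * 2 - 14]
6. n4.pre = "kq"  ["kq"]
7. n4.idx = 4  [4]
8. n5.sig = "qr"  [terminal]
9. n6.pre = true  [terminal]
10. n4.ok = false  [e.pre == false]
11. n4.env = 17  [D.idx + 13]
12. n7.off = false  [D₁.env > 17]
13. n7.depth = 23  [D₁.env + D₀.idx - 24]
14. n7.lim = 28  [D₁.env * 3 - 23]
15. n8.pre = false  [terminal]
16. n7.env = 23  [A.lim - 5]
17. n9.off = false  [D₁.ok == true]
18. n9.depth = 20  [(if D₁.ok then D₀.idx else D₁.env) + 3]
19. n9.lim = 2  [D₁.env * 2 - 32]
20. n10.cnt = 22  [terminal]
21. n11.pre = true  [terminal]
22. n9.env = 3  [A.depth - 17]
23. n3.ok = false  [false]
24. n3.env = 4  [len(D₀.pre) + 2]
25. n12.sig = "kn"  [terminal]
26. n13.pre = "nm"  ["nm"]
27. n13.idx = 9  [D₀.env + B.env - 17]
28. n14.live = 21  [D.idx * -2 + 39]
29. n14.acc = 29  [len(D.pre) + 27]
30. n15.sig = "zq"  [terminal]
31. n16.cnt = 24  [terminal]
32. n14.idx = "zqr"  [f.sig ++ "r"]
33. n13.ok = true  [D.idx > 8]
34. n13.env = 9  [D.idx * -1 + 18]
35. n2.wid = "wkn"  ["w" ++ f.sig]
36. n17.sig = "ru"  [terminal]
37. n18.mk = true  [B₀.env > 15]
38. n19.cnt = 5  [terminal]
39. n20.mk = false  [c.cnt > 5]
40. n21.env = 28  [28]
41. n22.cnt = -1  [terminal]
42. n21.wid = "rn"  ["rn"]
43. n23.pre = "p"  [if S.mk then B.wid else "p"]
44. n23.idx = 11  [11]
45. n24.sig = "zx"  [terminal]
46. n25.cnt = 10  [terminal]
47. n26.cnt = 9  [terminal]
48. n23.ok = false  [false]
49. n23.env = 22  [c₀.cnt + c₁.cnt + 3]
50. n20.ok = 9  [D.env - 13]
51. n20.hot = -4  [D.env - 26]
52. n18.ok = 6  [c.cnt + S₁.hot + 5]
53. n18.hot = 10  [S₁.hot + 14]
54. n1.wid = "wknru"  [B₁.wid ++ f.sig]
55. n0.ok = 29  [len(B.wid) + 24]
56. n0.hot = 2  [2]

23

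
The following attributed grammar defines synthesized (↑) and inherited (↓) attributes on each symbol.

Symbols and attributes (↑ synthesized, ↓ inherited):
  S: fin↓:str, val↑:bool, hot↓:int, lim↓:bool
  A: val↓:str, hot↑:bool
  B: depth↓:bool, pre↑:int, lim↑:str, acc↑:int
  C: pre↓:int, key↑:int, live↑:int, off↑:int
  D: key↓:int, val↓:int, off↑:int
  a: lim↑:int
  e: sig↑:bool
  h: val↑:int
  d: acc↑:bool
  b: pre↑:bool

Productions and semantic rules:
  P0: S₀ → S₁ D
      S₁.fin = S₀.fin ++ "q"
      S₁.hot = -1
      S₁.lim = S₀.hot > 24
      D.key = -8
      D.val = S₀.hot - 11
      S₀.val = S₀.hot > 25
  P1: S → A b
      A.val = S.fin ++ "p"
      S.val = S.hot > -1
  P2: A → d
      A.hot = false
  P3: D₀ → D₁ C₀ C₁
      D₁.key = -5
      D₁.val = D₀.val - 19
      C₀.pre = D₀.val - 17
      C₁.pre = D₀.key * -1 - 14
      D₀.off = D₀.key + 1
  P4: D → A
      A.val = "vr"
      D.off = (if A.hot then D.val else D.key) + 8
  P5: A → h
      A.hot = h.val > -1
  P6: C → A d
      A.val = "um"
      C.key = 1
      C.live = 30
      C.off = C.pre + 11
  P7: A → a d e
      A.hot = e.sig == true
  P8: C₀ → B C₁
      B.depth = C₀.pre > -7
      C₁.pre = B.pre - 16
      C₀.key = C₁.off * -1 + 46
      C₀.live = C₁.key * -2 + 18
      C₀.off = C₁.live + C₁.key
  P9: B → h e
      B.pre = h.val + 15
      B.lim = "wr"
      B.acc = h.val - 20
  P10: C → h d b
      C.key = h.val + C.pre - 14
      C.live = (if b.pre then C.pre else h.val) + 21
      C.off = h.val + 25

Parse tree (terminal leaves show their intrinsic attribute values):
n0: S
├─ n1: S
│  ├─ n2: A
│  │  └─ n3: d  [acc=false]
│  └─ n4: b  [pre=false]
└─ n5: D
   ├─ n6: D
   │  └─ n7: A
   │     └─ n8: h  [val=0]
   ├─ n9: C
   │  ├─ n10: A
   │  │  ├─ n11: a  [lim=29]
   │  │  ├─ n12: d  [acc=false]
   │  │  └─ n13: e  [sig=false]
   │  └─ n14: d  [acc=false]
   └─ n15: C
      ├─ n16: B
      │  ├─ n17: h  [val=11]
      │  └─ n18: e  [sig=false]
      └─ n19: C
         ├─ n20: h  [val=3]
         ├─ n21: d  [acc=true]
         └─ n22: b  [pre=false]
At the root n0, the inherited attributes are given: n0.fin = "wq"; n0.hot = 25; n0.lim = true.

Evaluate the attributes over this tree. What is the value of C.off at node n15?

1. n0.fin = "wq"  [given at root]
2. n0.hot = 25  [given at root]
3. n0.lim = true  [given at root]
4. n1.fin = "wqq"  [S₀.fin ++ "q"]
5. n1.hot = -1  [-1]
6. n1.lim = true  [S₀.hot > 24]
7. n2.val = "wqqp"  [S.fin ++ "p"]
8. n3.acc = false  [terminal]
9. n2.hot = false  [false]
10. n4.pre = false  [terminal]
11. n1.val = false  [S.hot > -1]
12. n5.key = -8  [-8]
13. n5.val = 14  [S₀.hot - 11]
14. n6.key = -5  [-5]
15. n6.val = -5  [D₀.val - 19]
16. n7.val = "vr"  ["vr"]
17. n8.val = 0  [terminal]
18. n7.hot = true  [h.val > -1]
19. n6.off = 3  [(if A.hot then D.val else D.key) + 8]
20. n9.pre = -3  [D₀.val - 17]
21. n10.val = "um"  ["um"]
22. n11.lim = 29  [terminal]
23. n12.acc = false  [terminal]
24. n13.sig = false  [terminal]
25. n10.hot = false  [e.sig == true]
26. n14.acc = false  [terminal]
27. n9.key = 1  [1]
28. n9.live = 30  [30]
29. n9.off = 8  [C.pre + 11]
30. n15.pre = -6  [D₀.key * -1 - 14]
31. n16.depth = true  [C₀.pre > -7]
32. n17.val = 11  [terminal]
33. n18.sig = false  [terminal]
34. n16.pre = 26  [h.val + 15]
35. n16.lim = "wr"  ["wr"]
36. n16.acc = -9  [h.val - 20]
37. n19.pre = 10  [B.pre - 16]
38. n20.val = 3  [terminal]
39. n21.acc = true  [terminal]
40. n22.pre = false  [terminal]
41. n19.key = -1  [h.val + C.pre - 14]
42. n19.live = 24  [(if b.pre then C.pre else h.val) + 21]
43. n19.off = 28  [h.val + 25]
44. n15.key = 18  [C₁.off * -1 + 46]
45. n15.live = 20  [C₁.key * -2 + 18]
46. n15.off = 23  [C₁.live + C₁.key]
47. n5.off = -7  [D₀.key + 1]
48. n0.val = false  [S₀.hot > 25]

23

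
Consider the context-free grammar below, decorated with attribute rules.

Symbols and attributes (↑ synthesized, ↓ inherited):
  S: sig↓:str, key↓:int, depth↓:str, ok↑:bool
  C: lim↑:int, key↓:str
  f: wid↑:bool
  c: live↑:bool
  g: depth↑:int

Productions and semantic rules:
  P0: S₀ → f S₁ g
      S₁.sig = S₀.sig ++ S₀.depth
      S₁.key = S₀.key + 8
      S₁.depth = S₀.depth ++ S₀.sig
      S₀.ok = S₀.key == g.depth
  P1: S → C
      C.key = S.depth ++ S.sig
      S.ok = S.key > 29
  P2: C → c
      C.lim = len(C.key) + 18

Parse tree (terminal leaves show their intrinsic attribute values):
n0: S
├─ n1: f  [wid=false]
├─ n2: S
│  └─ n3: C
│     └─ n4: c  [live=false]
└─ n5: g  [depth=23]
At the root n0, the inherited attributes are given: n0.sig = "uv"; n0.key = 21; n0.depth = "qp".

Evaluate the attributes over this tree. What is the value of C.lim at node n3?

26

1. n0.sig = "uv"  [given at root]
2. n0.key = 21  [given at root]
3. n0.depth = "qp"  [given at root]
4. n1.wid = false  [terminal]
5. n2.sig = "uvqp"  [S₀.sig ++ S₀.depth]
6. n2.key = 29  [S₀.key + 8]
7. n2.depth = "qpuv"  [S₀.depth ++ S₀.sig]
8. n3.key = "qpuvuvqp"  [S.depth ++ S.sig]
9. n4.live = false  [terminal]
10. n3.lim = 26  [len(C.key) + 18]
11. n2.ok = false  [S.key > 29]
12. n5.depth = 23  [terminal]
13. n0.ok = false  [S₀.key == g.depth]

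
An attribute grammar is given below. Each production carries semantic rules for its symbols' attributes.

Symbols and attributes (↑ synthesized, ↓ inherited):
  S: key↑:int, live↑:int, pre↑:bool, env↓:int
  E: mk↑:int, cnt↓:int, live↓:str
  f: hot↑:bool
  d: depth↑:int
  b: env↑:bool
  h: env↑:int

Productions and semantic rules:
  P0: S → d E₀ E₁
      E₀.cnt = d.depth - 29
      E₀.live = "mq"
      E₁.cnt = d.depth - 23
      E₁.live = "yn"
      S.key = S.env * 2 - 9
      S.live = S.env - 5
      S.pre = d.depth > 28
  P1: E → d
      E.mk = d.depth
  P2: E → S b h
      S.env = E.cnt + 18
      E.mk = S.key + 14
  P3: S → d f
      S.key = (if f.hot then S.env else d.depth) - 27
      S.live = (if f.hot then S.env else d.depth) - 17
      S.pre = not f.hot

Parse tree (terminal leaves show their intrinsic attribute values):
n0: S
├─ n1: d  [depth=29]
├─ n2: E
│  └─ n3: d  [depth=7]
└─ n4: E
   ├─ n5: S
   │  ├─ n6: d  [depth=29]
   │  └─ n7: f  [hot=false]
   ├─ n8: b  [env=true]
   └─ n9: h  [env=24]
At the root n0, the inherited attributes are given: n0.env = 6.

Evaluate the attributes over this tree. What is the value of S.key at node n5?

1. n0.env = 6  [given at root]
2. n1.depth = 29  [terminal]
3. n2.cnt = 0  [d.depth - 29]
4. n2.live = "mq"  ["mq"]
5. n3.depth = 7  [terminal]
6. n2.mk = 7  [d.depth]
7. n4.cnt = 6  [d.depth - 23]
8. n4.live = "yn"  ["yn"]
9. n5.env = 24  [E.cnt + 18]
10. n6.depth = 29  [terminal]
11. n7.hot = false  [terminal]
12. n5.key = 2  [(if f.hot then S.env else d.depth) - 27]
13. n5.live = 12  [(if f.hot then S.env else d.depth) - 17]
14. n5.pre = true  [not f.hot]
15. n8.env = true  [terminal]
16. n9.env = 24  [terminal]
17. n4.mk = 16  [S.key + 14]
18. n0.key = 3  [S.env * 2 - 9]
19. n0.live = 1  [S.env - 5]
20. n0.pre = true  [d.depth > 28]

2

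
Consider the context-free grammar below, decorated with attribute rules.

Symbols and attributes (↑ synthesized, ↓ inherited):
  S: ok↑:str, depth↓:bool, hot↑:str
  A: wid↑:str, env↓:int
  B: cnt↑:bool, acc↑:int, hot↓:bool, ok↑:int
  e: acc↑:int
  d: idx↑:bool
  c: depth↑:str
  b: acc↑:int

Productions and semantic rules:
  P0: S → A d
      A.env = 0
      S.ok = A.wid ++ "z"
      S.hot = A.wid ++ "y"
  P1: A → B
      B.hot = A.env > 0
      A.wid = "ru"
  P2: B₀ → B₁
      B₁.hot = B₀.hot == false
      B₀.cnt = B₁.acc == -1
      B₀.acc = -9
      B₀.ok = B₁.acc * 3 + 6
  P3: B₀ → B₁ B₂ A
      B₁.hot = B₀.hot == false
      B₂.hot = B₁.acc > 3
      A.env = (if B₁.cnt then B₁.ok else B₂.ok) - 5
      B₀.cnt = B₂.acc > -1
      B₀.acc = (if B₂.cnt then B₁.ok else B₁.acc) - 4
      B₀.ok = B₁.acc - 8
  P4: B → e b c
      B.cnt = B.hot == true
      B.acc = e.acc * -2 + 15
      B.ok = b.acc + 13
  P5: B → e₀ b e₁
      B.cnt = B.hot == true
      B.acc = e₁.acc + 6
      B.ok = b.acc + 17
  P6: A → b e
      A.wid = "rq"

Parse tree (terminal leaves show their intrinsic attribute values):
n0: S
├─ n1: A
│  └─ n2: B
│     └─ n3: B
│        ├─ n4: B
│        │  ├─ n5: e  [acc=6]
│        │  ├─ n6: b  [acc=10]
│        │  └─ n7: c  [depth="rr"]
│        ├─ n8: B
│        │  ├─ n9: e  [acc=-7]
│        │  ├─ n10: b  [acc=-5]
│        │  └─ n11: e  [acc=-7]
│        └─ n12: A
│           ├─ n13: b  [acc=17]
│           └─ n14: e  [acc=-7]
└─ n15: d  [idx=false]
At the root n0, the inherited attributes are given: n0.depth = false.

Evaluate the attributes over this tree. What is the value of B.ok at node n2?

3

1. n0.depth = false  [given at root]
2. n1.env = 0  [0]
3. n2.hot = false  [A.env > 0]
4. n3.hot = true  [B₀.hot == false]
5. n4.hot = false  [B₀.hot == false]
6. n5.acc = 6  [terminal]
7. n6.acc = 10  [terminal]
8. n7.depth = "rr"  [terminal]
9. n4.cnt = false  [B.hot == true]
10. n4.acc = 3  [e.acc * -2 + 15]
11. n4.ok = 23  [b.acc + 13]
12. n8.hot = false  [B₁.acc > 3]
13. n9.acc = -7  [terminal]
14. n10.acc = -5  [terminal]
15. n11.acc = -7  [terminal]
16. n8.cnt = false  [B.hot == true]
17. n8.acc = -1  [e₁.acc + 6]
18. n8.ok = 12  [b.acc + 17]
19. n12.env = 7  [(if B₁.cnt then B₁.ok else B₂.ok) - 5]
20. n13.acc = 17  [terminal]
21. n14.acc = -7  [terminal]
22. n12.wid = "rq"  ["rq"]
23. n3.cnt = false  [B₂.acc > -1]
24. n3.acc = -1  [(if B₂.cnt then B₁.ok else B₁.acc) - 4]
25. n3.ok = -5  [B₁.acc - 8]
26. n2.cnt = true  [B₁.acc == -1]
27. n2.acc = -9  [-9]
28. n2.ok = 3  [B₁.acc * 3 + 6]
29. n1.wid = "ru"  ["ru"]
30. n15.idx = false  [terminal]
31. n0.ok = "ruz"  [A.wid ++ "z"]
32. n0.hot = "ruy"  [A.wid ++ "y"]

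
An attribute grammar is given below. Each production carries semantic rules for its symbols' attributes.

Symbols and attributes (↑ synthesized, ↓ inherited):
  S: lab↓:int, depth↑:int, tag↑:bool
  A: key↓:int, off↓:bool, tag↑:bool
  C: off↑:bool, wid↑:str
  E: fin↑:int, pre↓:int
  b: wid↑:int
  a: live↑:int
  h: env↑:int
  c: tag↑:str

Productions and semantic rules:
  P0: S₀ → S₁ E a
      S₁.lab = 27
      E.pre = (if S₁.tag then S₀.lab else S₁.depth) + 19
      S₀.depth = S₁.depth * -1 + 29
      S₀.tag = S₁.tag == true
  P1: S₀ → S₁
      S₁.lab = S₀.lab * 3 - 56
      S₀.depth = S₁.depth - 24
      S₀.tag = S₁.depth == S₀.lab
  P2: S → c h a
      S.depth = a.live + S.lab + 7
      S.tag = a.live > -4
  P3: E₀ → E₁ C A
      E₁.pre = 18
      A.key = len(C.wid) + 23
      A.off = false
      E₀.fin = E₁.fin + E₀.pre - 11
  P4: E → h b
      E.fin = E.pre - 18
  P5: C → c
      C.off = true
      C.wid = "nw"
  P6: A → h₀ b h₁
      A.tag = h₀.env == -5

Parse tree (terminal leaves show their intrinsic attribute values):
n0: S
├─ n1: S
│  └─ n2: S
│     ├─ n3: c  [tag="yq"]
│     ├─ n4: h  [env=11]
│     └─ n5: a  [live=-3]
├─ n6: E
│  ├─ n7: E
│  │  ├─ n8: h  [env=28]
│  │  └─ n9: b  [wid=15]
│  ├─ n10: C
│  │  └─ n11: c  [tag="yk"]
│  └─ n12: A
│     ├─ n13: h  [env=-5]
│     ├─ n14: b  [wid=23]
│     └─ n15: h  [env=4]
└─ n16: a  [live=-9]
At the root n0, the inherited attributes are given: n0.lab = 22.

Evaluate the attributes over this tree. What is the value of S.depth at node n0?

24

1. n0.lab = 22  [given at root]
2. n1.lab = 27  [27]
3. n2.lab = 25  [S₀.lab * 3 - 56]
4. n3.tag = "yq"  [terminal]
5. n4.env = 11  [terminal]
6. n5.live = -3  [terminal]
7. n2.depth = 29  [a.live + S.lab + 7]
8. n2.tag = true  [a.live > -4]
9. n1.depth = 5  [S₁.depth - 24]
10. n1.tag = false  [S₁.depth == S₀.lab]
11. n6.pre = 24  [(if S₁.tag then S₀.lab else S₁.depth) + 19]
12. n7.pre = 18  [18]
13. n8.env = 28  [terminal]
14. n9.wid = 15  [terminal]
15. n7.fin = 0  [E.pre - 18]
16. n11.tag = "yk"  [terminal]
17. n10.off = true  [true]
18. n10.wid = "nw"  ["nw"]
19. n12.key = 25  [len(C.wid) + 23]
20. n12.off = false  [false]
21. n13.env = -5  [terminal]
22. n14.wid = 23  [terminal]
23. n15.env = 4  [terminal]
24. n12.tag = true  [h₀.env == -5]
25. n6.fin = 13  [E₁.fin + E₀.pre - 11]
26. n16.live = -9  [terminal]
27. n0.depth = 24  [S₁.depth * -1 + 29]
28. n0.tag = false  [S₁.tag == true]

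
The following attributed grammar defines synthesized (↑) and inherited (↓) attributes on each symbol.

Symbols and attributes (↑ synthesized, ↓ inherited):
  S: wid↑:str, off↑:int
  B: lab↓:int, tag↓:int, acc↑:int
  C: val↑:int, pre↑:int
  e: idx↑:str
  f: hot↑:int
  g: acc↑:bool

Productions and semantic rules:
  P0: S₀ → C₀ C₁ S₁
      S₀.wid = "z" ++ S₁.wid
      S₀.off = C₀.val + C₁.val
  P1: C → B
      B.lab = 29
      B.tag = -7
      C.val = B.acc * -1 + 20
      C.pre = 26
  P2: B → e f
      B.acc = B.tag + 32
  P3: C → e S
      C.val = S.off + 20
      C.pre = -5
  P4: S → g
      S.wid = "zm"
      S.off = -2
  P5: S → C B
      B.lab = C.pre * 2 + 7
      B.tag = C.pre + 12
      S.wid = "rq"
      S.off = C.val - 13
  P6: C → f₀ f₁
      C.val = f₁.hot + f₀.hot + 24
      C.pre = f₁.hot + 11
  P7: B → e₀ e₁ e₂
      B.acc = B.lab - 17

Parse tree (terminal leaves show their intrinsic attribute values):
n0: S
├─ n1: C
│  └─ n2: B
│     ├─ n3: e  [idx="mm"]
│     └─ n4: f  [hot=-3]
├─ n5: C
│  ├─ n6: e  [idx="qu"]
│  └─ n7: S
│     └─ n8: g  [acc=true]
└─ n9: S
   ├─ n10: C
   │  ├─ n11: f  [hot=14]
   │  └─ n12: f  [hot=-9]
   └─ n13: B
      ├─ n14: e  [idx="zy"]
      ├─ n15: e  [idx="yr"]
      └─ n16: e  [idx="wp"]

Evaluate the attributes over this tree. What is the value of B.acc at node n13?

-6

1. n2.lab = 29  [29]
2. n2.tag = -7  [-7]
3. n3.idx = "mm"  [terminal]
4. n4.hot = -3  [terminal]
5. n2.acc = 25  [B.tag + 32]
6. n1.val = -5  [B.acc * -1 + 20]
7. n1.pre = 26  [26]
8. n6.idx = "qu"  [terminal]
9. n8.acc = true  [terminal]
10. n7.wid = "zm"  ["zm"]
11. n7.off = -2  [-2]
12. n5.val = 18  [S.off + 20]
13. n5.pre = -5  [-5]
14. n11.hot = 14  [terminal]
15. n12.hot = -9  [terminal]
16. n10.val = 29  [f₁.hot + f₀.hot + 24]
17. n10.pre = 2  [f₁.hot + 11]
18. n13.lab = 11  [C.pre * 2 + 7]
19. n13.tag = 14  [C.pre + 12]
20. n14.idx = "zy"  [terminal]
21. n15.idx = "yr"  [terminal]
22. n16.idx = "wp"  [terminal]
23. n13.acc = -6  [B.lab - 17]
24. n9.wid = "rq"  ["rq"]
25. n9.off = 16  [C.val - 13]
26. n0.wid = "zrq"  ["z" ++ S₁.wid]
27. n0.off = 13  [C₀.val + C₁.val]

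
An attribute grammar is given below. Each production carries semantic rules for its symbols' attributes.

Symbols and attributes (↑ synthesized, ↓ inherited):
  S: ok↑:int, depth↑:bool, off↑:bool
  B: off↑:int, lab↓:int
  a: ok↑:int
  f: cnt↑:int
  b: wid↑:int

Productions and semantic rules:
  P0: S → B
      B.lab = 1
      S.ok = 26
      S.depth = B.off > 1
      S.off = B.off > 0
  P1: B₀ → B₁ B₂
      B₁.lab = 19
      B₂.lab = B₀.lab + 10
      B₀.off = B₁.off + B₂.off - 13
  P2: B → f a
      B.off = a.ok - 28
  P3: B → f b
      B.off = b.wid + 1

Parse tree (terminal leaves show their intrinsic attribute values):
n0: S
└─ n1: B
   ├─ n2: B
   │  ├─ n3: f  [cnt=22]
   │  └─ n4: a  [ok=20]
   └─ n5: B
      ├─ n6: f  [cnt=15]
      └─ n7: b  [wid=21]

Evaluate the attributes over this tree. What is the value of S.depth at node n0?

1. n1.lab = 1  [1]
2. n2.lab = 19  [19]
3. n3.cnt = 22  [terminal]
4. n4.ok = 20  [terminal]
5. n2.off = -8  [a.ok - 28]
6. n5.lab = 11  [B₀.lab + 10]
7. n6.cnt = 15  [terminal]
8. n7.wid = 21  [terminal]
9. n5.off = 22  [b.wid + 1]
10. n1.off = 1  [B₁.off + B₂.off - 13]
11. n0.ok = 26  [26]
12. n0.depth = false  [B.off > 1]
13. n0.off = true  [B.off > 0]

false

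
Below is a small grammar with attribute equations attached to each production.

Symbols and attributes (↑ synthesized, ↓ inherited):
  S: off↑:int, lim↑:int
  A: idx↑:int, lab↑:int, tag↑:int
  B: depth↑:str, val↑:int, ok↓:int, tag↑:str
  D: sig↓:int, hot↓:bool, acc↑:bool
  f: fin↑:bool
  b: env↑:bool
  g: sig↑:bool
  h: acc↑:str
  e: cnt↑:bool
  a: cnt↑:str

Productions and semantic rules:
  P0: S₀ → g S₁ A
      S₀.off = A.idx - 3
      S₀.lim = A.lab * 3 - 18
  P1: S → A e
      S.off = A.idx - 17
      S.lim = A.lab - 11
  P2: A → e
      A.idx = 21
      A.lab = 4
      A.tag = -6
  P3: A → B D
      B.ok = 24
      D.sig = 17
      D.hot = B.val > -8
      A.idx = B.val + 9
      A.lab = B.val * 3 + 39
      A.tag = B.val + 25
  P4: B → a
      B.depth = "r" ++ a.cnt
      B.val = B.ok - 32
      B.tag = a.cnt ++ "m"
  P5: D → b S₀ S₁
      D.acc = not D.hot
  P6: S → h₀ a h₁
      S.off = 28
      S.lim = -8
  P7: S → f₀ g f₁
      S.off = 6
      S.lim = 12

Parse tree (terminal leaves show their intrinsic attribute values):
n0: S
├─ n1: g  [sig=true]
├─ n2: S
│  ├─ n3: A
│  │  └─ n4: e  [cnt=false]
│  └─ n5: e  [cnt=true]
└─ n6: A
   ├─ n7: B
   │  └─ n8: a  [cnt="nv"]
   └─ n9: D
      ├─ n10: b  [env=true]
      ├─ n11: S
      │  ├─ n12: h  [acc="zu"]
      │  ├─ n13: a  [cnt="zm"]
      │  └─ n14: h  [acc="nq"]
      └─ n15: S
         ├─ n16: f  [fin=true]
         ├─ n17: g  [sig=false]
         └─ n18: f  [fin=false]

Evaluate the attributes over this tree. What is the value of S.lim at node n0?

27

1. n1.sig = true  [terminal]
2. n4.cnt = false  [terminal]
3. n3.idx = 21  [21]
4. n3.lab = 4  [4]
5. n3.tag = -6  [-6]
6. n5.cnt = true  [terminal]
7. n2.off = 4  [A.idx - 17]
8. n2.lim = -7  [A.lab - 11]
9. n7.ok = 24  [24]
10. n8.cnt = "nv"  [terminal]
11. n7.depth = "rnv"  ["r" ++ a.cnt]
12. n7.val = -8  [B.ok - 32]
13. n7.tag = "nvm"  [a.cnt ++ "m"]
14. n9.sig = 17  [17]
15. n9.hot = false  [B.val > -8]
16. n10.env = true  [terminal]
17. n12.acc = "zu"  [terminal]
18. n13.cnt = "zm"  [terminal]
19. n14.acc = "nq"  [terminal]
20. n11.off = 28  [28]
21. n11.lim = -8  [-8]
22. n16.fin = true  [terminal]
23. n17.sig = false  [terminal]
24. n18.fin = false  [terminal]
25. n15.off = 6  [6]
26. n15.lim = 12  [12]
27. n9.acc = true  [not D.hot]
28. n6.idx = 1  [B.val + 9]
29. n6.lab = 15  [B.val * 3 + 39]
30. n6.tag = 17  [B.val + 25]
31. n0.off = -2  [A.idx - 3]
32. n0.lim = 27  [A.lab * 3 - 18]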